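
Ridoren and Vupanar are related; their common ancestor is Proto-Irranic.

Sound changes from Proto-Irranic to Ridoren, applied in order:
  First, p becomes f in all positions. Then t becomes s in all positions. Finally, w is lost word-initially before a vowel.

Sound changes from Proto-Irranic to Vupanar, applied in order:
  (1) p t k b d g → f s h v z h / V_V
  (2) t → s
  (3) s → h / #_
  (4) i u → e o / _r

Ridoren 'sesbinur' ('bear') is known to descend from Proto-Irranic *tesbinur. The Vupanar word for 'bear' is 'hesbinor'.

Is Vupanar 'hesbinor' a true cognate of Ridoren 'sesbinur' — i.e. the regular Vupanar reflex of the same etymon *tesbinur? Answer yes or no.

yes

Derive the expected Vupanar reflex of *tesbinur:
Vupanar: *tesbinur > sesbinur > hesbinur > hesbinor  (by unconditioned shift, debuccalisation, pre-rhotic lowering)
Vupanar 'hesbinor' matches the regular reflex exactly, so the pair is cognate.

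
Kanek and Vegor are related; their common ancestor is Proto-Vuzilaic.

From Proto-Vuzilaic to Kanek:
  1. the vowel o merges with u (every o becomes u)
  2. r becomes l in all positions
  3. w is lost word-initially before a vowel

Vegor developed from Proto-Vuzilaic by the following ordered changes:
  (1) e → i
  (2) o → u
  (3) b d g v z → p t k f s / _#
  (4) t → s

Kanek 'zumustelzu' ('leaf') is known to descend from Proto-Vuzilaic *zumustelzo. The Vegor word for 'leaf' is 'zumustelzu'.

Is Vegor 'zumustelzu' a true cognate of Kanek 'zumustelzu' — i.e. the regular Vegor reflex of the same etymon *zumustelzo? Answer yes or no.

Derive the expected Vegor reflex of *zumustelzo:
Vegor: start from *zumustelzo.
  rule 1 (vowel merger): zumustelzo → zumustilzo
  rule 2 (vowel merger): zumustilzo → zumustilzu
  rule 3: no change — zumustilzu
  rule 4 (unconditioned shift): zumustilzu → zumussilzu
  ⇒ Vegor zumussilzu
The regular Vegor reflex would be 'zumussilzu', but the attested form is 'zumustelzu'. The correspondence is irregular, so they are not cognates (the Vegor form has a different source).

no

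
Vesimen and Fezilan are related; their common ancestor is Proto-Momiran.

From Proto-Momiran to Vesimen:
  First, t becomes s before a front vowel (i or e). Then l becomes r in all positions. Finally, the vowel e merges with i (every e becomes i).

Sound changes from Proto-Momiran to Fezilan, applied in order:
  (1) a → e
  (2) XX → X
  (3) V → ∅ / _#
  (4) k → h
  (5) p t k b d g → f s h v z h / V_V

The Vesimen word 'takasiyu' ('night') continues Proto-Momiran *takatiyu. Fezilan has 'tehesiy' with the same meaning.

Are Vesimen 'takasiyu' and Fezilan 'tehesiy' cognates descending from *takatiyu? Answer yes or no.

yes

Derive the expected Fezilan reflex of *takatiyu:
Fezilan: *takatiyu > teketiyu > teketiy > tehetiy > tehesiy  (by vowel merger, apocope, unconditioned shift, intervocalic lenition)
Fezilan 'tehesiy' matches the regular reflex exactly, so the pair is cognate.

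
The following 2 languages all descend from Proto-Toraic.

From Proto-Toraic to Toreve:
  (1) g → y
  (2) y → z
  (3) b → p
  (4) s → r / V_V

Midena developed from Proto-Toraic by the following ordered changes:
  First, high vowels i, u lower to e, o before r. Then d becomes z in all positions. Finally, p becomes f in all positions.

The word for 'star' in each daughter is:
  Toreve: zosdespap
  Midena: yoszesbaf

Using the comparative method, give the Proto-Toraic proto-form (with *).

Position 4: Toreve has d, Midena has z. Toreve preserves d here (none of its changes turn any other segment into d), so the proto-segment is *d.
Position 1: Toreve has z, Midena has y. Midena preserves y here (none of its changes turn any other segment into y), so the proto-segment is *y.
This points to *yosdesbap. Verify forward in each daughter:
Toreve: *yosdesbap > zosdesbap > zosdespap  (by unconditioned shift, unconditioned shift)
Midena: *yosdesbap
  yosdesbap (rule 1 does not apply)
  yosdesbap → yoszesbap   [unconditioned shift]
  yoszesbap → yoszesbaf   [unconditioned shift]
  giving Midena yoszesbaf.
Only *yosdesbap yields all of Toreve zosdespap, Midena yoszesbaf.

*yosdesbap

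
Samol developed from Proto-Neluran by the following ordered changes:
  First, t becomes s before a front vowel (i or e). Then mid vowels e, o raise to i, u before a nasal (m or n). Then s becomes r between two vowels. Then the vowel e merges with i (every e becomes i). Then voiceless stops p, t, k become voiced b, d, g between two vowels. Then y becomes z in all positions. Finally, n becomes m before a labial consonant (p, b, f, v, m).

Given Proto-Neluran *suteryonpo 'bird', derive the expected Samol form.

Samol: *suteryonpo
  suteryonpo → suseryonpo   [palatalisation]
  suseryonpo → suseryunpo   [pre-nasal raising]
  suseryunpo → sureryunpo   [rhotacism]
  sureryunpo → suriryunpo   [vowel merger]
  suriryunpo (rule 5 does not apply)
  suriryunpo → surirzunpo   [unconditioned shift]
  surirzunpo → surirzumpo   [nasal place assimilation]
  giving Samol surirzumpo.

surirzumpo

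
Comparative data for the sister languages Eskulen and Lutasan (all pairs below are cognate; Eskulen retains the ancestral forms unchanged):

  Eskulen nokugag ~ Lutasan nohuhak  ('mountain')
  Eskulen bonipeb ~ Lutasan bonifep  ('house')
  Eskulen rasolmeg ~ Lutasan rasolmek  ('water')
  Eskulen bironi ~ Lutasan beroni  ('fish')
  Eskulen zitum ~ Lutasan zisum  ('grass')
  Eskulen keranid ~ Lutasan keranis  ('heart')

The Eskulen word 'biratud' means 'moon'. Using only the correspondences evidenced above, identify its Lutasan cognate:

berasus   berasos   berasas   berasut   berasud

berasus

bironi ~ beroni — Eskulen i corresponds to Lutasan e after a consonant, before r.
zitum ~ zisum — Eskulen t corresponds to Lutasan s between vowels (before a back vowel).
keranid ~ keranis — Eskulen d corresponds to Lutasan s word-finally.
Applying these to Eskulen 'biratud':
  biratud → beratud   (i→e after a consonant, before r)
  beratud → berasud   (t→s between vowels (before a back vowel))
  berasud → berasus   (d→s word-finally)
So the Lutasan cognate is 'berasus'.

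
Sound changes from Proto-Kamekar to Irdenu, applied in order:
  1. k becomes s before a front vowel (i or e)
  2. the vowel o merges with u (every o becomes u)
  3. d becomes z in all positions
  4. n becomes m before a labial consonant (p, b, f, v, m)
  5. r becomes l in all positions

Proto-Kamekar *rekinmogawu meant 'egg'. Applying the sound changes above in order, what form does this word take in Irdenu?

lesimmugawu

Irdenu: *rekinmogawu > resinmogawu > resinmugawu > resimmugawu > lesimmugawu  (by palatalisation, vowel merger, nasal place assimilation, unconditioned shift)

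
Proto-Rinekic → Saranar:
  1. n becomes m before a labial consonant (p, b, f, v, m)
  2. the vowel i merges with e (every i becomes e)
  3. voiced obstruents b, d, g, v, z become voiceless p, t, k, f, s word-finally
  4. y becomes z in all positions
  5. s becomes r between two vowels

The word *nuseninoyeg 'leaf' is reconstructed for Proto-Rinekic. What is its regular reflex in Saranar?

Saranar: *nuseninoyeg > nusenenoyeg > nusenenoyek > nusenenozek > nurenenozek  (by vowel merger, final devoicing, unconditioned shift, rhotacism)

nurenenozek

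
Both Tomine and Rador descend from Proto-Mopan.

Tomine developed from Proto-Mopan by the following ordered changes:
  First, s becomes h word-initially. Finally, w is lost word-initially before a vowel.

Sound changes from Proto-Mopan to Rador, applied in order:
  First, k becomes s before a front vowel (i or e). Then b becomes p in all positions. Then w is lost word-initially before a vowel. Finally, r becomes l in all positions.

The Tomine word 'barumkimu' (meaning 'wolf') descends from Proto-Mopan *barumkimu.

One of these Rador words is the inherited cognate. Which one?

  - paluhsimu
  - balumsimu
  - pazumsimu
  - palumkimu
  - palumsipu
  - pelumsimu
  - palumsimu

palumsimu

Rador: *barumkimu
  barumkimu → barumsimu   [palatalisation]
  barumsimu → parumsimu   [unconditioned shift]
  parumsimu (rule 3 does not apply)
  parumsimu → palumsimu   [unconditioned shift]
  giving Rador palumsimu.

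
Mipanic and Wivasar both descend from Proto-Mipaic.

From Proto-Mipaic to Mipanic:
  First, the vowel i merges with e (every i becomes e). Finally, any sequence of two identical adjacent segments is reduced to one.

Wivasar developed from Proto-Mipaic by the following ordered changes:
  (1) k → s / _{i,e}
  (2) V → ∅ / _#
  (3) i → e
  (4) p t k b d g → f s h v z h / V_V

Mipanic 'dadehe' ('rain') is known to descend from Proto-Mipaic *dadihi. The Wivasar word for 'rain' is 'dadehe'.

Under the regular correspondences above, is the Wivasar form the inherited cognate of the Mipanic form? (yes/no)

no

Derive the expected Wivasar reflex of *dadihi:
Wivasar: *dadihi
  dadihi (rule 1 does not apply)
  dadihi → dadih   [apocope]
  dadih → dadeh   [vowel merger]
  dadeh → dazeh   [intervocalic lenition]
  giving Wivasar dazeh.
The regular Wivasar reflex would be 'dazeh', but the attested form is 'dadehe'. The correspondence is irregular, so they are not cognates (the Wivasar form has a different source).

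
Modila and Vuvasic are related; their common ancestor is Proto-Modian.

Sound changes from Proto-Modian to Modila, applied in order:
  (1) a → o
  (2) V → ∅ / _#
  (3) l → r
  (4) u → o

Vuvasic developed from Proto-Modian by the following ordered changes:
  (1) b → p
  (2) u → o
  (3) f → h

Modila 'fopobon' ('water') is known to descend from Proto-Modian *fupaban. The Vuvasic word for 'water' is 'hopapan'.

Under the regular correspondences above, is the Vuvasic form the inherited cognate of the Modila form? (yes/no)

Derive the expected Vuvasic reflex of *fupaban:
Vuvasic: start from *fupaban.
  rule 1 (unconditioned shift): fupaban → fupapan
  rule 2 (vowel merger): fupapan → fopapan
  rule 3 (unconditioned shift): fopapan → hopapan
  ⇒ Vuvasic hopapan
Vuvasic 'hopapan' matches the regular reflex exactly, so the pair is cognate.

yes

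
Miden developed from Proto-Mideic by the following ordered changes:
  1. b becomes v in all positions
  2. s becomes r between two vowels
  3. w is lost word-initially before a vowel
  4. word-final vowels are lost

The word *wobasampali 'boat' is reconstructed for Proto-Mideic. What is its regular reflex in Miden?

ovarampal

Miden: start from *wobasampali.
  rule 1 (unconditioned shift): wobasampali → wovasampali
  rule 2 (rhotacism): wovasampali → wovarampali
  rule 3 (glide loss): wovarampali → ovarampali
  rule 4 (apocope): ovarampali → ovarampal
  ⇒ Miden ovarampal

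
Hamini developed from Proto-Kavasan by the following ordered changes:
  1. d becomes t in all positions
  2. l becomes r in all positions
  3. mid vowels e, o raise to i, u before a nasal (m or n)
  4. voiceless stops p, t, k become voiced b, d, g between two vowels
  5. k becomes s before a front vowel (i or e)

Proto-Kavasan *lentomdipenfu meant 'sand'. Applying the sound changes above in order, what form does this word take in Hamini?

rintumtibinfu

Hamini: *lentomdipenfu
  lentomdipenfu → lentomtipenfu   [unconditioned shift]
  lentomtipenfu → rentomtipenfu   [unconditioned shift]
  rentomtipenfu → rintumtipinfu   [pre-nasal raising]
  rintumtipinfu → rintumtibinfu   [intervocalic voicing]
  rintumtibinfu (rule 5 does not apply)
  giving Hamini rintumtibinfu.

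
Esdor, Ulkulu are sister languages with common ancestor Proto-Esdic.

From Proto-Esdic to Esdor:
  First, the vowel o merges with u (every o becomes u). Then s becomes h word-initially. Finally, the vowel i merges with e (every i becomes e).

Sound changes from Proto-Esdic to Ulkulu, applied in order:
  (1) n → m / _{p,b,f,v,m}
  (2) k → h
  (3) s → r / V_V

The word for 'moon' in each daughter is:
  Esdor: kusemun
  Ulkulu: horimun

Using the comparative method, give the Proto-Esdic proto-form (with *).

*kosimun

Position 2: Esdor has u, Ulkulu has o. Ulkulu preserves o here (none of its changes turn any other segment into o), so the proto-segment is *o.
Position 4: Esdor has e, Ulkulu has i. Ulkulu preserves i here (none of its changes turn any other segment into i), so the proto-segment is *i.
Position 1: Esdor has k, Ulkulu has h. Esdor preserves k here (none of its changes turn any other segment into k), so the proto-segment is *k.
This points to *kosimun. Verify forward in each daughter:
Esdor: start from *kosimun.
  rule 1 (vowel merger): kosimun → kusimun
  rule 2: no change — kusimun
  rule 3 (vowel merger): kusimun → kusemun
  ⇒ Esdor kusemun
Ulkulu: start from *kosimun.
  rule 1: no change — kosimun
  rule 2 (unconditioned shift): kosimun → hosimun
  rule 3 (rhotacism): hosimun → horimun
  ⇒ Ulkulu horimun
*kosimun is the unique common source.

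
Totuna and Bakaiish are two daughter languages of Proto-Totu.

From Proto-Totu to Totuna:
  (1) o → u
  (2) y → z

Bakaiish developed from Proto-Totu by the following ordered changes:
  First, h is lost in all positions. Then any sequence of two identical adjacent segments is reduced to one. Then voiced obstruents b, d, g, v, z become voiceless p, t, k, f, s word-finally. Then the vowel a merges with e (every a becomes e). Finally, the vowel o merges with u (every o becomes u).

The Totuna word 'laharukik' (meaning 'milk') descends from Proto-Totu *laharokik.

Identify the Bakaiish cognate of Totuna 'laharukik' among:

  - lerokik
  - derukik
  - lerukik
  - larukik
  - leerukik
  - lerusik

lerukik

Bakaiish: *laharokik > laarokik > larokik > lerokik > lerukik  (by h-loss, degemination, vowel merger, vowel merger)
Among the options, 'lerukik' alone shows every Bakaiish change applied in order.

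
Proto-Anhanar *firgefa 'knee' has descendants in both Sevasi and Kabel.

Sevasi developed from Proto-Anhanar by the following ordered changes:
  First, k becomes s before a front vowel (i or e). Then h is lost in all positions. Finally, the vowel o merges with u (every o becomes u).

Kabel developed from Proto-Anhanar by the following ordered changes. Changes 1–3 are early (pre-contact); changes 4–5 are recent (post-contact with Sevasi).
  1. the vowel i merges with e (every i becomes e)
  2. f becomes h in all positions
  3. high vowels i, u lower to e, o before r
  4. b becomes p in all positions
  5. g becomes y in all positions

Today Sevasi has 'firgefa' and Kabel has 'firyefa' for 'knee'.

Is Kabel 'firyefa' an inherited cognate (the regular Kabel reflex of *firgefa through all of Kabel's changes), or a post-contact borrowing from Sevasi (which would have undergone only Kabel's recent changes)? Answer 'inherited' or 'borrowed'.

borrowed

If inherited, *firgefa would pass through all of Kabel's changes:
Kabel: start from *firgefa.
  rule 1 (vowel merger): firgefa → fergefa
  rule 2 (unconditioned shift): fergefa → hergeha
  rule 3: no change — hergeha
  rule 4: no change — hergeha
  rule 5 (unconditioned shift): hergeha → heryeha
  ⇒ Kabel heryeha
If borrowed from Sevasi 'firgefa' after the early changes, it would undergo only the recent ones:
  rule 4 (unconditioned shift): no change (firgefa)
  rule 5 (unconditioned shift): firgefa → firyefa
  ⇒ as a loan: firyefa
Kabel 'firyefa' matches the loan outcome 'firyefa', not the inherited 'heryeha' — it skipped the early Kabel changes, so it was borrowed from Sevasi.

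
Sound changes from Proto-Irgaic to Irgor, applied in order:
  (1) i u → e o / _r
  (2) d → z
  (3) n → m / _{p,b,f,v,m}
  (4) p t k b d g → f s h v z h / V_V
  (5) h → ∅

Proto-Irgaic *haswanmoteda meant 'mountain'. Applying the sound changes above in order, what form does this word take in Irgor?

aswammoseza

Irgor: *haswanmoteda > haswanmoteza > haswammoteza > haswammoseza > aswammoseza  (by unconditioned shift, nasal place assimilation, intervocalic lenition, h-loss)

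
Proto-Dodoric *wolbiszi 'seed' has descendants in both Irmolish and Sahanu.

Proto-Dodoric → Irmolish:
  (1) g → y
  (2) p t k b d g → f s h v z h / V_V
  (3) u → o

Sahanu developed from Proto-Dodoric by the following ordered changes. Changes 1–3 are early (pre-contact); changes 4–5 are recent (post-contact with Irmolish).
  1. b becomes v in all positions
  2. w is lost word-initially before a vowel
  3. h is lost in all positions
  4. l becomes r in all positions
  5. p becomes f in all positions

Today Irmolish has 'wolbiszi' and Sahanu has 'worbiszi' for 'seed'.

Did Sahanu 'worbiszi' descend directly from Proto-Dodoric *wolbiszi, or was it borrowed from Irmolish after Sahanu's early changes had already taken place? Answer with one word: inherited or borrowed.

borrowed

If inherited, *wolbiszi would pass through all of Sahanu's changes:
Sahanu: *wolbiszi
  wolbiszi → wolviszi   [unconditioned shift]
  wolviszi → olviszi   [glide loss]
  olviszi (rule 3 does not apply)
  olviszi → orviszi   [unconditioned shift]
  orviszi (rule 5 does not apply)
  giving Sahanu orviszi.
If borrowed from Irmolish 'wolbiszi' after the early changes, it would undergo only the recent ones:
  rule 4 (unconditioned shift): wolbiszi → worbiszi
  rule 5 (unconditioned shift): no change (worbiszi)
  ⇒ as a loan: worbiszi
Sahanu 'worbiszi' matches the loan outcome 'worbiszi', not the inherited 'orviszi' — it skipped the early Sahanu changes, so it was borrowed from Irmolish.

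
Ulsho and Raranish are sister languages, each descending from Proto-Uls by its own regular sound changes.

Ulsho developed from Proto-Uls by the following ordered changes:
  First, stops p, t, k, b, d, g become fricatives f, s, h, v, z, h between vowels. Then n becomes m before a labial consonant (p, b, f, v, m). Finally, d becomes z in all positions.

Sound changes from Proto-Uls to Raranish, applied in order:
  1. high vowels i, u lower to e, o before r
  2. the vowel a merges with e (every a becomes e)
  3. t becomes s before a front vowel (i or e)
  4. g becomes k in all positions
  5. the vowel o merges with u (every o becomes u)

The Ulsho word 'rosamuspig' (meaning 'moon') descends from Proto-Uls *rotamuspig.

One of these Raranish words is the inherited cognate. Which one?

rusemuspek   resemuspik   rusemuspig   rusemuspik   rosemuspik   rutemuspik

rusemuspik

Raranish: *rotamuspig > rotemuspig > rosemuspig > rosemuspik > rusemuspik  (by vowel merger, palatalisation, unconditioned shift, vowel merger)
Only 'rusemuspik' matches the regular Raranish development of *rotamuspig.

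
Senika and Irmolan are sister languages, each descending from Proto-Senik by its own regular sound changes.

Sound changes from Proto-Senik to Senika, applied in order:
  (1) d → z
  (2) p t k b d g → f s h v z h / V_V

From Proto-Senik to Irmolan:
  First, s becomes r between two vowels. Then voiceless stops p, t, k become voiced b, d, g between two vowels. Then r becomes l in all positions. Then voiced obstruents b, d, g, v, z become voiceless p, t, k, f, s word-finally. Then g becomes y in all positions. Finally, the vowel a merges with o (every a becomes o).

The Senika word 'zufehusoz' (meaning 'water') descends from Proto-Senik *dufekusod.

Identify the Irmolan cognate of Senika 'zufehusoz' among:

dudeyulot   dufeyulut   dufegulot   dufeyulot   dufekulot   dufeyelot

dufeyulot

Irmolan: start from *dufekusod.
  rule 1 (rhotacism): dufekusod → dufekurod
  rule 2 (intervocalic voicing): dufekurod → dufegurod
  rule 3 (unconditioned shift): dufegurod → dufegulod
  rule 4 (final devoicing): dufegulod → dufegulot
  rule 5 (unconditioned shift): dufegulot → dufeyulot
  rule 6: no change — dufeyulot
  ⇒ Irmolan dufeyulot
The other candidates each miss or misapply at least one Irmolan change.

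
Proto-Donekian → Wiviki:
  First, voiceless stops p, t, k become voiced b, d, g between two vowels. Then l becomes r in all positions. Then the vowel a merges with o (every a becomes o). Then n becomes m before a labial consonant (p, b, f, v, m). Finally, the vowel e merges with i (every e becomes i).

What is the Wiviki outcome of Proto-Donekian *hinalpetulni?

hinorpidurni

Wiviki: start from *hinalpetulni.
  rule 1 (intervocalic voicing): hinalpetulni → hinalpedulni
  rule 2 (unconditioned shift): hinalpedulni → hinarpedurni
  rule 3 (vowel merger): hinarpedurni → hinorpedurni
  rule 4: no change — hinorpedurni
  rule 5 (vowel merger): hinorpedurni → hinorpidurni
  ⇒ Wiviki hinorpidurni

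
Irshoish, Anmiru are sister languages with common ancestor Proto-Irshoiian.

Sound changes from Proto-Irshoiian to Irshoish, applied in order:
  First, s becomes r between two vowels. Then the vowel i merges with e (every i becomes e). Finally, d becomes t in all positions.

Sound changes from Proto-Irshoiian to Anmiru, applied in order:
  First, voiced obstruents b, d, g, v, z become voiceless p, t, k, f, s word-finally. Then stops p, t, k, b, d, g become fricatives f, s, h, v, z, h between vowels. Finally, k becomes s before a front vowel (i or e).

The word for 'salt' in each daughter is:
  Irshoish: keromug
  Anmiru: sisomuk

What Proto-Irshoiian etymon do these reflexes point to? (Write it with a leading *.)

Position 2: Irshoish has e, Anmiru has i. Anmiru preserves i here (none of its changes turn any other segment into i), so the proto-segment is *i.
Position 7: Irshoish has g, Anmiru has k. Irshoish preserves g here (none of its changes turn any other segment into g), so the proto-segment is *g.
This points to *kisomug. Verify forward in each daughter:
Irshoish: *kisomug > kiromug > keromug  (by rhotacism, vowel merger)
Anmiru: *kisomug
  kisomug → kisomuk   [final devoicing]
  kisomuk (rule 2 does not apply)
  kisomuk → sisomuk   [palatalisation]
  giving Anmiru sisomuk.
No other proto-form is consistent with every reflex, so the reconstruction is *kisomug.

*kisomug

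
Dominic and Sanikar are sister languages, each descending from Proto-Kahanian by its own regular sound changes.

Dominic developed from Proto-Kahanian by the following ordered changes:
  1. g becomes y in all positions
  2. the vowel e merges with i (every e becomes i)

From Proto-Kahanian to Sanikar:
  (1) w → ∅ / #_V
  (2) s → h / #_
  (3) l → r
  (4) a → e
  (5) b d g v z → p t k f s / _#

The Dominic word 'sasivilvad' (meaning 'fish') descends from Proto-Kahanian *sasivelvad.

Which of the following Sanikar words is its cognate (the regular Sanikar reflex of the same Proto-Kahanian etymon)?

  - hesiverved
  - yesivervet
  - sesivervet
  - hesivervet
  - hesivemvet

Sanikar: *sasivelvad > hasivelvad > hasivervad > hesiverved > hesivervet  (by debuccalisation, unconditioned shift, vowel merger, final devoicing)
Among the options, 'hesivervet' alone shows every Sanikar change applied in order.

hesivervet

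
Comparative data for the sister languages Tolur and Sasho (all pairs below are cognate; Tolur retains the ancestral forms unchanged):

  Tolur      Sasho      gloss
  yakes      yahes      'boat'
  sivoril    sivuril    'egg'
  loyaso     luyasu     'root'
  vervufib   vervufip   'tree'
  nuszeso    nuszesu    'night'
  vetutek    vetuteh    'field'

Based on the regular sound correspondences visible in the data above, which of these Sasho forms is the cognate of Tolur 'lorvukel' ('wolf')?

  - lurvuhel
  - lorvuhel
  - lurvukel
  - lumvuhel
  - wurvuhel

sivoril ~ sivuril — Tolur o corresponds to Sasho u after a consonant, before r.
yakes ~ yahes — Tolur k corresponds to Sasho h between vowels (before a front vowel).
Applying these to Tolur 'lorvukel':
  lorvukel → lurvukel   (o→u after a consonant, before r)
  lurvukel → lurvuhel   (k→h between vowels (before a front vowel))
So the Sasho cognate is 'lurvuhel'.

lurvuhel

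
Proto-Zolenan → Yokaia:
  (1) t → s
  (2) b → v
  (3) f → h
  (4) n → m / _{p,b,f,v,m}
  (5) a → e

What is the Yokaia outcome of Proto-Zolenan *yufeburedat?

Yokaia: start from *yufeburedat.
  rule 1 (unconditioned shift): yufeburedat → yufeburedas
  rule 2 (unconditioned shift): yufeburedas → yufevuredas
  rule 3 (unconditioned shift): yufevuredas → yuhevuredas
  rule 4: no change — yuhevuredas
  rule 5 (vowel merger): yuhevuredas → yuhevuredes
  ⇒ Yokaia yuhevuredes

yuhevuredes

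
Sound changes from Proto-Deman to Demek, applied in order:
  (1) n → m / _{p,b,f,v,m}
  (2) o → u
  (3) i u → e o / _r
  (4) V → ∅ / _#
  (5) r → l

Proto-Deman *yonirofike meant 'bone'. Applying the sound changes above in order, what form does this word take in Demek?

Demek: start from *yonirofike.
  rule 1: no change — yonirofike
  rule 2 (vowel merger): yonirofike → yunirufike
  rule 3 (pre-rhotic lowering): yunirufike → yunerufike
  rule 4 (apocope): yunerufike → yunerufik
  rule 5 (unconditioned shift): yunerufik → yunelufik
  ⇒ Demek yunelufik

yunelufik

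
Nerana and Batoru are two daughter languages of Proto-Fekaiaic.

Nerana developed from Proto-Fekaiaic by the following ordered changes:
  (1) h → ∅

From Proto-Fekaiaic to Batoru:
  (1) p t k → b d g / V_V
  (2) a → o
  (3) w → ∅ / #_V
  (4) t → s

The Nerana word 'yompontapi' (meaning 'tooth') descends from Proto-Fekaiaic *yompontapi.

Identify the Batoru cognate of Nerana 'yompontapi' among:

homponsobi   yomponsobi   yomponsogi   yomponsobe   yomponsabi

yomponsobi

Batoru: *yompontapi > yompontabi > yompontobi > yomponsobi  (by intervocalic voicing, vowel merger, unconditioned shift)
The other candidates each miss or misapply at least one Batoru change.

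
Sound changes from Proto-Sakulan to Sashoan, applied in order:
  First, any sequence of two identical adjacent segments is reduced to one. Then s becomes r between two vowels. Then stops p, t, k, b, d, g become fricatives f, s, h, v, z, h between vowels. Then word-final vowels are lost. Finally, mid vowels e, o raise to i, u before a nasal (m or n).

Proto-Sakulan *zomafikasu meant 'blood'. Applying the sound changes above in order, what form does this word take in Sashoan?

Sashoan: start from *zomafikasu.
  rule 1: no change — zomafikasu
  rule 2 (rhotacism): zomafikasu → zomafikaru
  rule 3 (intervocalic lenition): zomafikaru → zomafiharu
  rule 4 (apocope): zomafiharu → zomafihar
  rule 5 (pre-nasal raising): zomafihar → zumafihar
  ⇒ Sashoan zumafihar

zumafihar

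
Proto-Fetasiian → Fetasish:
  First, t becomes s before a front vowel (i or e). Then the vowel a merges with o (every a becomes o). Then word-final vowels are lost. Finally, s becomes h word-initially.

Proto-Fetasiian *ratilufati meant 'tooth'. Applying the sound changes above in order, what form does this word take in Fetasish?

rosilufos

Fetasish: *ratilufati
  ratilufati → rasilufasi   [palatalisation]
  rasilufasi → rosilufosi   [vowel merger]
  rosilufosi → rosilufos   [apocope]
  rosilufos (rule 4 does not apply)
  giving Fetasish rosilufos.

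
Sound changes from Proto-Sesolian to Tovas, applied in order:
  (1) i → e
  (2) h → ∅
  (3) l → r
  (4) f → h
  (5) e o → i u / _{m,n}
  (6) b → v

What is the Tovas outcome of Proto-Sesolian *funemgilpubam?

hunimgerpuvam

Tovas: start from *funemgilpubam.
  rule 1 (vowel merger): funemgilpubam → funemgelpubam
  rule 2: no change — funemgelpubam
  rule 3 (unconditioned shift): funemgelpubam → funemgerpubam
  rule 4 (unconditioned shift): funemgerpubam → hunemgerpubam
  rule 5 (pre-nasal raising): hunemgerpubam → hunimgerpubam
  rule 6 (unconditioned shift): hunimgerpubam → hunimgerpuvam
  ⇒ Tovas hunimgerpuvam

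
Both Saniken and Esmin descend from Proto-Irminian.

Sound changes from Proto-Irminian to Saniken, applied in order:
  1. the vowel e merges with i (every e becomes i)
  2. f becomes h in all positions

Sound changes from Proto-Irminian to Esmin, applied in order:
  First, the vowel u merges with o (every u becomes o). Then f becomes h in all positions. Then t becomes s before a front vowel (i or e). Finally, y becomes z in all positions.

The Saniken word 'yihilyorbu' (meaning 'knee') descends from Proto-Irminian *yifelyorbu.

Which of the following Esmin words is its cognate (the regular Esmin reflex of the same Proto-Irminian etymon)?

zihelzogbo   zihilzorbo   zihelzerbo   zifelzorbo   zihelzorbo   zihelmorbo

Esmin: *yifelyorbu
  yifelyorbu → yifelyorbo   [vowel merger]
  yifelyorbo → yihelyorbo   [unconditioned shift]
  yihelyorbo (rule 3 does not apply)
  yihelyorbo → zihelzorbo   [unconditioned shift]
  giving Esmin zihelzorbo.
Among the options, 'zihelzorbo' alone shows every Esmin change applied in order.

zihelzorbo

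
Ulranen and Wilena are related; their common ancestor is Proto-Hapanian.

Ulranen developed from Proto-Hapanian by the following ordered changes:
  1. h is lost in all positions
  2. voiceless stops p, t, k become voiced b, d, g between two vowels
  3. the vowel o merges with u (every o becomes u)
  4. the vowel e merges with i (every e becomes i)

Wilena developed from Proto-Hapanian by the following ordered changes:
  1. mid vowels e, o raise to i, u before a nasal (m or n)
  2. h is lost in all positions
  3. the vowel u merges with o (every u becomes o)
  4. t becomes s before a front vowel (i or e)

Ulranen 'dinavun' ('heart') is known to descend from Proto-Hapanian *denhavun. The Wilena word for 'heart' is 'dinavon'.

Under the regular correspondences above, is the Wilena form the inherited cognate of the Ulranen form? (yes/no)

Derive the expected Wilena reflex of *denhavun:
Wilena: *denhavun
  denhavun → dinhavun   [pre-nasal raising]
  dinhavun → dinavun   [h-loss]
  dinavun → dinavon   [vowel merger]
  dinavon (rule 4 does not apply)
  giving Wilena dinavon.
Wilena 'dinavon' matches the regular reflex exactly, so the pair is cognate.

yes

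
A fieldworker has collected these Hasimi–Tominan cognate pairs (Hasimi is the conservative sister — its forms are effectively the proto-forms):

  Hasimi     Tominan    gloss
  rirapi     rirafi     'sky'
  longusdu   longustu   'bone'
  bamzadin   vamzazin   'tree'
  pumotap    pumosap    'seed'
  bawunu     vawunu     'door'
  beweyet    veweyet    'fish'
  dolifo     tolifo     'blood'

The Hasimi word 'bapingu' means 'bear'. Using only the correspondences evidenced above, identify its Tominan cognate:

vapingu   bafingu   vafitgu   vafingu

vafingu

bamzadin ~ vamzazin, bawunu ~ vawunu — Hasimi b corresponds to Tominan v word-initially before a back vowel.
rirapi ~ rirafi — Hasimi p corresponds to Tominan f between vowels (before a front vowel).
Applying these to Hasimi 'bapingu':
  bapingu → vapingu   (b→v word-initially before a back vowel)
  vapingu → vafingu   (p→f between vowels (before a front vowel))
So the Tominan cognate is 'vafingu'.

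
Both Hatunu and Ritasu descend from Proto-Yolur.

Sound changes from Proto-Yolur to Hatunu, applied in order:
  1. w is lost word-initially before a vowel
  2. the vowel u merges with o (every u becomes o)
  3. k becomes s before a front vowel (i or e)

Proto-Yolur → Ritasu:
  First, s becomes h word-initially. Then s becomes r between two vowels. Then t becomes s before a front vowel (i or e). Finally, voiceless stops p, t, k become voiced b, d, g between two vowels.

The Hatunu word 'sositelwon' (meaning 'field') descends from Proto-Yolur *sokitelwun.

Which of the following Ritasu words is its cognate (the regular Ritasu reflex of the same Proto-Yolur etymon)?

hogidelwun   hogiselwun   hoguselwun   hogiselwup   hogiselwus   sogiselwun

Ritasu: *sokitelwun
  sokitelwun → hokitelwun   [debuccalisation]
  hokitelwun (rule 2 does not apply)
  hokitelwun → hokiselwun   [palatalisation]
  hokiselwun → hogiselwun   [intervocalic voicing]
  giving Ritasu hogiselwun.
The other candidates each miss or misapply at least one Ritasu change.

hogiselwun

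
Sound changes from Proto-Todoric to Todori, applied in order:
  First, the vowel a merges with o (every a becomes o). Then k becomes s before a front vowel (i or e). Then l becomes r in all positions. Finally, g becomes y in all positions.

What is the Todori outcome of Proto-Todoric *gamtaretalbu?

Todori: *gamtaretalbu
  gamtaretalbu → gomtoretolbu   [vowel merger]
  gomtoretolbu (rule 2 does not apply)
  gomtoretolbu → gomtoretorbu   [unconditioned shift]
  gomtoretorbu → yomtoretorbu   [unconditioned shift]
  giving Todori yomtoretorbu.

yomtoretorbu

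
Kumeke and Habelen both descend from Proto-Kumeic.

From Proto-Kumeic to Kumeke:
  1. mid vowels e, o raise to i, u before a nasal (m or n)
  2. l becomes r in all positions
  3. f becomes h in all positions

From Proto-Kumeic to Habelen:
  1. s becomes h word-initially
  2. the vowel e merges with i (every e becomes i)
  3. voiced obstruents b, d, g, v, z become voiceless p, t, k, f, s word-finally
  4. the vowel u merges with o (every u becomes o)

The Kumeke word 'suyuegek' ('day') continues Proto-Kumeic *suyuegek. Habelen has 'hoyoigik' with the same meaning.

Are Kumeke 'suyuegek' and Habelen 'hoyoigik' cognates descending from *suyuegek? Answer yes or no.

yes

Derive the expected Habelen reflex of *suyuegek:
Habelen: *suyuegek
  suyuegek → huyuegek   [debuccalisation]
  huyuegek → huyuigik   [vowel merger]
  huyuigik (rule 3 does not apply)
  huyuigik → hoyoigik   [vowel merger]
  giving Habelen hoyoigik.
Habelen 'hoyoigik' matches the regular reflex exactly, so the pair is cognate.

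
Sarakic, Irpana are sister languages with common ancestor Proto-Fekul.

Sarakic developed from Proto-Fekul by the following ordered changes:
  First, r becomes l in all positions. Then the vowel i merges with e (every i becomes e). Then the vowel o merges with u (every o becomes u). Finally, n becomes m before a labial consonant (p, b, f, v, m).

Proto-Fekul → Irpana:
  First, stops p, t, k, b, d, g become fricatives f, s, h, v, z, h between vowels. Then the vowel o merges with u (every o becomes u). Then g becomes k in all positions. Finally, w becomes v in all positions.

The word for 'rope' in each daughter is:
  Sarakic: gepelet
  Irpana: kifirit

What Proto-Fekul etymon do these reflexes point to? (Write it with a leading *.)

Position 4: Sarakic has e, Irpana has i. Irpana preserves i here (none of its changes turn any other segment into i), so the proto-segment is *i.
Position 1: Sarakic has g, Irpana has k. Sarakic preserves g here (none of its changes turn any other segment into g), so the proto-segment is *g.
Position 5: Sarakic has l, Irpana has r. Irpana preserves r here (none of its changes turn any other segment into r), so the proto-segment is *r.
This points to *gipirit. Verify forward in each daughter:
Sarakic: *gipirit
  gipirit → gipilit   [unconditioned shift]
  gipilit → gepelet   [vowel merger]
  gepelet (rule 3 does not apply)
  gepelet (rule 4 does not apply)
  giving Sarakic gepelet.
Irpana: start from *gipirit.
  rule 1 (intervocalic lenition): gipirit → gifirit
  rule 2: no change — gifirit
  rule 3 (unconditioned shift): gifirit → kifirit
  rule 4: no change — kifirit
  ⇒ Irpana kifirit
Only *gipirit yields all of Sarakic gepelet, Irpana kifirit.

*gipirit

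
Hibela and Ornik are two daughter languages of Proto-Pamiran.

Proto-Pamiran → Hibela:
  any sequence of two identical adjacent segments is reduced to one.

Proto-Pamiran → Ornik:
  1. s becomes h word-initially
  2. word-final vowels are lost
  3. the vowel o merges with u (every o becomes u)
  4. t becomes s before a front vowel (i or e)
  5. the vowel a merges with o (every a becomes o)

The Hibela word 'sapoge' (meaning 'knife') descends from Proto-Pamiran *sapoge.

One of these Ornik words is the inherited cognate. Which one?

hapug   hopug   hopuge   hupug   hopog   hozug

Ornik: start from *sapoge.
  rule 1 (debuccalisation): sapoge → hapoge
  rule 2 (apocope): hapoge → hapog
  rule 3 (vowel merger): hapog → hapug
  rule 4: no change — hapug
  rule 5 (vowel merger): hapug → hopug
  ⇒ Ornik hopug
The other candidates each miss or misapply at least one Ornik change.

hopug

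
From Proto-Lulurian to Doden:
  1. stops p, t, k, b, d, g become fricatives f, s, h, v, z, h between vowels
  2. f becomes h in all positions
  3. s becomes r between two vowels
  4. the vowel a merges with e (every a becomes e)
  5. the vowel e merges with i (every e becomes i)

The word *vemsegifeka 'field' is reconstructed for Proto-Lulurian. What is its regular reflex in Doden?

vimsihihihi

Doden: *vemsegifeka
  vemsegifeka → vemsehifeha   [intervocalic lenition]
  vemsehifeha → vemsehiheha   [unconditioned shift]
  vemsehiheha (rule 3 does not apply)
  vemsehiheha → vemsehihehe   [vowel merger]
  vemsehihehe → vimsihihihi   [vowel merger]
  giving Doden vimsihihihi.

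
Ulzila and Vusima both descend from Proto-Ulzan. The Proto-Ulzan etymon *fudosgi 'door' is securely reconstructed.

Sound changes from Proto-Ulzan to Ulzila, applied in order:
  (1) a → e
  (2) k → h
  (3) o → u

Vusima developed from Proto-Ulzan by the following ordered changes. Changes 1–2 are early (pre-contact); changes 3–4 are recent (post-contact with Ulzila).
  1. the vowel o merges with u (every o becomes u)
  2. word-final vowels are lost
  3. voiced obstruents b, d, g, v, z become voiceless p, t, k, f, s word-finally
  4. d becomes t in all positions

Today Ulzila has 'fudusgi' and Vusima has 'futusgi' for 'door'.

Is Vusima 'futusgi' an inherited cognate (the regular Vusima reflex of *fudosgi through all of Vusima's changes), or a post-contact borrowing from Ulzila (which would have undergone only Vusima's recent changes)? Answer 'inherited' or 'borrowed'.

borrowed

If inherited, *fudosgi would pass through all of Vusima's changes:
Vusima: *fudosgi
  fudosgi → fudusgi   [vowel merger]
  fudusgi → fudusg   [apocope]
  fudusg → fudusk   [final devoicing]
  fudusk → futusk   [unconditioned shift]
  giving Vusima futusk.
If borrowed from Ulzila 'fudusgi' after the early changes, it would undergo only the recent ones:
  rule 3 (final devoicing): no change (fudusgi)
  rule 4 (unconditioned shift): fudusgi → futusgi
  ⇒ as a loan: futusgi
Vusima 'futusgi' matches the loan outcome 'futusgi', not the inherited 'futusk' — it skipped the early Vusima changes, so it was borrowed from Ulzila.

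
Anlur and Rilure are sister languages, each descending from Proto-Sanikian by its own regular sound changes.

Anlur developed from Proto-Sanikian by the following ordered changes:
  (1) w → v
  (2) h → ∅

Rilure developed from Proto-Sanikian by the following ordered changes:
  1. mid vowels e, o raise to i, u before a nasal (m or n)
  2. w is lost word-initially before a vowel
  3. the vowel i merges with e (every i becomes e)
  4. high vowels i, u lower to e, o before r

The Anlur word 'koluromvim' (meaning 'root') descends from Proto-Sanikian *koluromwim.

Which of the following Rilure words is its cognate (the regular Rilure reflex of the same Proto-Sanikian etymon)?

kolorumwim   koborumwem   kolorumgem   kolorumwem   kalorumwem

kolorumwem

Rilure: *koluromwim
  koluromwim → kolurumwim   [pre-nasal raising]
  kolurumwim (rule 2 does not apply)
  kolurumwim → kolurumwem   [vowel merger]
  kolurumwem → kolorumwem   [pre-rhotic lowering]
  giving Rilure kolorumwem.
Among the options, 'kolorumwem' alone shows every Rilure change applied in order.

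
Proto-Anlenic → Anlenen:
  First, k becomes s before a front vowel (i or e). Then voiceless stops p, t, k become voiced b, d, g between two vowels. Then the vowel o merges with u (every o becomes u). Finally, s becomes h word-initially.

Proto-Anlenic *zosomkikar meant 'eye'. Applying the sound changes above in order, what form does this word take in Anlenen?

zusumsigar

Anlenen: *zosomkikar > zosomsikar > zosomsigar > zusumsigar  (by palatalisation, intervocalic voicing, vowel merger)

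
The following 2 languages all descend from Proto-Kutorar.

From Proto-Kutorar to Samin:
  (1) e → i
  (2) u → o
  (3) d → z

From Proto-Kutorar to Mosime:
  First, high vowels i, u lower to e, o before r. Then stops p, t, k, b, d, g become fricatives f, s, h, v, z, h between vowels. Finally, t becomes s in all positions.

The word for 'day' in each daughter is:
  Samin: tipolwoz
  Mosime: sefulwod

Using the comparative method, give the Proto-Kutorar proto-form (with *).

Position 4: Samin has o, Mosime has u. Mosime preserves u here (none of its changes turn any other segment into u), so the proto-segment is *u.
Position 1: Samin has t, Mosime has s. Samin preserves t here (none of its changes turn any other segment into t), so the proto-segment is *t.
This points to *tepulwod. Verify forward in each daughter:
Samin: *tepulwod > tipulwod > tipolwod > tipolwoz  (by vowel merger, vowel merger, unconditioned shift)
Mosime: *tepulwod > tefulwod > sefulwod  (by intervocalic lenition, unconditioned shift)
Only *tepulwod yields all of Samin tipolwoz, Mosime sefulwod.

*tepulwod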